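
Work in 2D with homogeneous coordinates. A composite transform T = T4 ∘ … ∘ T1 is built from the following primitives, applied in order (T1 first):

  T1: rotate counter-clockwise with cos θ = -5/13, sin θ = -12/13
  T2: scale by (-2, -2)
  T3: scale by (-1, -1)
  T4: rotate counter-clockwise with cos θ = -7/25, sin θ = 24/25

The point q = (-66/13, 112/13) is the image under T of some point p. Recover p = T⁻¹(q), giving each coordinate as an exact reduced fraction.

p = (-3, 4)

T1 = [-5/13 12/13 0; -12/13 -5/13 0; 0 0 1]
T2·T1 = [10/13 -24/13 0; 24/13 10/13 0; 0 0 1]
T3·…·T1 = [-10/13 24/13 0; -24/13 -10/13 0; 0 0 1]
T4·…·T1 = [646/325 72/325 0; -72/325 646/325 0; 0 0 1]
det M = 4; M⁻¹ = [323/650 -18/325 0; 18/325 323/650 0; 0 0 1]
M⁻¹ · (-66/13, 112/13)ᵀ = (-3, 4)ᵀ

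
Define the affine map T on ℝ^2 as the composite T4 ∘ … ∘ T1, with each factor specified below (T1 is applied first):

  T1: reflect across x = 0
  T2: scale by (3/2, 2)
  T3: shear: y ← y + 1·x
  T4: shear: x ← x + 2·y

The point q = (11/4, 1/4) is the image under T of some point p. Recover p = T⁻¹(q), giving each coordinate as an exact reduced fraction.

p = (-3/2, -1)

T1 = [-1 0 0; 0 1 0; 0 0 1]
T2·T1 = [-3/2 0 0; 0 2 0; 0 0 1]
T3·…·T1 = [-3/2 0 0; -3/2 2 0; 0 0 1]
T4·…·T1 = [-9/2 4 0; -3/2 2 0; 0 0 1]
det M = -3; M⁻¹ = [-2/3 4/3 0; -1/2 3/2 0; 0 0 1]
M⁻¹ · (11/4, 1/4)ᵀ = (-3/2, -1)ᵀ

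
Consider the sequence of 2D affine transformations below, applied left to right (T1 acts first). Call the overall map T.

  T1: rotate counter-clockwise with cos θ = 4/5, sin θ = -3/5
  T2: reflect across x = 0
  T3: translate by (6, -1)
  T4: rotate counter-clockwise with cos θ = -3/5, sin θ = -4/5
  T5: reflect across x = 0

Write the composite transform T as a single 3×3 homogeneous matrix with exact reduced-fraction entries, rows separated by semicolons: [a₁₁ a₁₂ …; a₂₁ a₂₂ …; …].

T1 = [4/5 3/5 0; -3/5 4/5 0; 0 0 1]
T2·T1 = [-4/5 -3/5 0; -3/5 4/5 0; 0 0 1]
T3·…·T1 = [-4/5 -3/5 6; -3/5 4/5 -1; 0 0 1]
T4·…·T1 = [0 1 -22/5; 1 0 -21/5; 0 0 1]
T5·…·T1 = [0 -1 22/5; 1 0 -21/5; 0 0 1]

T = [0 -1 22/5; 1 0 -21/5; 0 0 1]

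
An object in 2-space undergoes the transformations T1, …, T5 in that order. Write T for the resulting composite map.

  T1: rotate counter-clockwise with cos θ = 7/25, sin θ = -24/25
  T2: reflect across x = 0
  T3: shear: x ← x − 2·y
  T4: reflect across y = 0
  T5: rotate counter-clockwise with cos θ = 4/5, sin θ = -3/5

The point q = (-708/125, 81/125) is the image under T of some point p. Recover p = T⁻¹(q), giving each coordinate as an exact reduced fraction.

p = (-3, 0)

T1 = [7/25 24/25 0; -24/25 7/25 0; 0 0 1]
T2·T1 = [-7/25 -24/25 0; -24/25 7/25 0; 0 0 1]
T3·…·T1 = [41/25 -38/25 0; -24/25 7/25 0; 0 0 1]
T4·…·T1 = [41/25 -38/25 0; 24/25 -7/25 0; 0 0 1]
T5·…·T1 = [236/125 -173/125 0; -27/125 86/125 0; 0 0 1]
det M = 1; M⁻¹ = [86/125 173/125 0; 27/125 236/125 0; 0 0 1]
M⁻¹ · (-708/125, 81/125)ᵀ = (-3, 0)ᵀ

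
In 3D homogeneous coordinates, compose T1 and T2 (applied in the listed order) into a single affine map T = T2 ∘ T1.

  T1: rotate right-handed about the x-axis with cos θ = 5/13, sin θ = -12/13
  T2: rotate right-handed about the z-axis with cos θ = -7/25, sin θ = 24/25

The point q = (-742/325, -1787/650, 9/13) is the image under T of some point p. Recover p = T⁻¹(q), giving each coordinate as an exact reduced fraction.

T1 = [1 0 0 0; 0 5/13 12/13 0; 0 -12/13 5/13 0; 0 0 0 1]
T2·T1 = [-7/25 -24/65 -288/325 0; 24/25 -7/65 -84/325 0; 0 -12/13 5/13 0; 0 0 0 1]
det M = 1; M⁻¹ = [-7/25 24/25 0 0; -24/65 -7/65 -12/13 0; -288/325 -84/325 5/13 0; 0 0 0 1]
M⁻¹ · (-742/325, -1787/650, 9/13)ᵀ = (-2, 1/2, 3)ᵀ

p = (-2, 1/2, 3)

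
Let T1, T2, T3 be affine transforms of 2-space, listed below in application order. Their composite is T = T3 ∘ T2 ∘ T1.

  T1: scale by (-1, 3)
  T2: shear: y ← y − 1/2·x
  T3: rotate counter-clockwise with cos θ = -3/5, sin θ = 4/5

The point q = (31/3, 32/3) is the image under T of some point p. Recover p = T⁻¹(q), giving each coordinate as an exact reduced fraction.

T1 = [-1 0 0; 0 3 0; 0 0 1]
T2·T1 = [-1 0 0; 1/2 3 0; 0 0 1]
T3·…·T1 = [1/5 -12/5 0; -11/10 -9/5 0; 0 0 1]
det M = -3; M⁻¹ = [3/5 -4/5 0; -11/30 -1/15 0; 0 0 1]
M⁻¹ · (31/3, 32/3)ᵀ = (-7/3, -9/2)ᵀ

p = (-7/3, -9/2)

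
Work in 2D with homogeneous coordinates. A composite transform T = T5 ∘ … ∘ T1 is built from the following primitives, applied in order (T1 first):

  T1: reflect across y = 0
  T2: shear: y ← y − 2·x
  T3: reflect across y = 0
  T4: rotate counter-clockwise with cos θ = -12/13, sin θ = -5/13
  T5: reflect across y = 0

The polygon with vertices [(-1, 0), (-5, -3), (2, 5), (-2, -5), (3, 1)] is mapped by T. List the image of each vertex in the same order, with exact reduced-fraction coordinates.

image vertices: (2/13, -29/13), (-5/13, -181/13), (21/13, 118/13), (-21/13, -118/13), (-1/13, 99/13)

T1 reflect across y = 0: (-1, 0) → (-1, 0); (-5, -3) → (-5, 3); (2, 5) → (2, -5); (-2, -5) → (-2, 5); (3, 1) → (3, -1)
T2 shear: y ← y − 2·x: (-1, 0) → (-1, 2); (-5, 3) → (-5, 13); (2, -5) → (2, -9); (-2, 5) → (-2, 9); (3, -1) → (3, -7)
T3 reflect across y = 0: (-1, 2) → (-1, -2); (-5, 13) → (-5, -13); (2, -9) → (2, 9); (-2, 9) → (-2, -9); (3, -7) → (3, 7)
T4 rotate counter-clockwise with cos θ = -12/13, sin θ = -5/13: (-1, -2) → (2/13, 29/13); (-5, -13) → (-5/13, 181/13); (2, 9) → (21/13, -118/13); (-2, -9) → (-21/13, 118/13); (3, 7) → (-1/13, -99/13)
T5 reflect across y = 0: (2/13, 29/13) → (2/13, -29/13); (-5/13, 181/13) → (-5/13, -181/13); (21/13, -118/13) → (21/13, 118/13); (-21/13, 118/13) → (-21/13, -118/13); (-1/13, -99/13) → (-1/13, 99/13)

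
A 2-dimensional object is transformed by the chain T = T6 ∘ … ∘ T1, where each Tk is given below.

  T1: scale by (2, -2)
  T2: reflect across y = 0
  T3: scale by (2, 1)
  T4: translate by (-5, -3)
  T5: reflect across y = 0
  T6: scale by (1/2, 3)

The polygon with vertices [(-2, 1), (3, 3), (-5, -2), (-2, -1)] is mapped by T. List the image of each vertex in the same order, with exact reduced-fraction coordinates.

image vertices: (-13/2, 3), (7/2, -9), (-25/2, 21), (-13/2, 15)

T1 scale by (2, -2): (-2, 1) → (-4, -2); (3, 3) → (6, -6); (-5, -2) → (-10, 4); (-2, -1) → (-4, 2)
T2 reflect across y = 0: (-4, -2) → (-4, 2); (6, -6) → (6, 6); (-10, 4) → (-10, -4); (-4, 2) → (-4, -2)
T3 scale by (2, 1): (-4, 2) → (-8, 2); (6, 6) → (12, 6); (-10, -4) → (-20, -4); (-4, -2) → (-8, -2)
T4 translate by (-5, -3): (-8, 2) → (-13, -1); (12, 6) → (7, 3); (-20, -4) → (-25, -7); (-8, -2) → (-13, -5)
T5 reflect across y = 0: (-13, -1) → (-13, 1); (7, 3) → (7, -3); (-25, -7) → (-25, 7); (-13, -5) → (-13, 5)
T6 scale by (1/2, 3): (-13, 1) → (-13/2, 3); (7, -3) → (7/2, -9); (-25, 7) → (-25/2, 21); (-13, 5) → (-13/2, 15)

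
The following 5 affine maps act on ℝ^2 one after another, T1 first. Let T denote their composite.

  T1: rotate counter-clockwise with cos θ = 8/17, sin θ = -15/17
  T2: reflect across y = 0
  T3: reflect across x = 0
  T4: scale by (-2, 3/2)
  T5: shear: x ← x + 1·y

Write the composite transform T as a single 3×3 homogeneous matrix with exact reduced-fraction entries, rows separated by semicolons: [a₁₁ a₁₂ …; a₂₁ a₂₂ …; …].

T = [77/34 18/17 0; 45/34 -12/17 0; 0 0 1]

T1 = [8/17 15/17 0; -15/17 8/17 0; 0 0 1]
T2·T1 = [8/17 15/17 0; 15/17 -8/17 0; 0 0 1]
T3·…·T1 = [-8/17 -15/17 0; 15/17 -8/17 0; 0 0 1]
T4·…·T1 = [16/17 30/17 0; 45/34 -12/17 0; 0 0 1]
T5·…·T1 = [77/34 18/17 0; 45/34 -12/17 0; 0 0 1]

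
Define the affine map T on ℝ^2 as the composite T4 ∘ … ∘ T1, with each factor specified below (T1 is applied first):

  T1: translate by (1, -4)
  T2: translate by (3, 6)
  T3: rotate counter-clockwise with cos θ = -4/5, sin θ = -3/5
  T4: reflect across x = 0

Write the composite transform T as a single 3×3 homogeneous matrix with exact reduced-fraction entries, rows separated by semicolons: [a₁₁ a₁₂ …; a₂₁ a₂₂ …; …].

T = [4/5 -3/5 2; -3/5 -4/5 -4; 0 0 1]

T1 = [1 0 1; 0 1 -4; 0 0 1]
T2·T1 = [1 0 4; 0 1 2; 0 0 1]
T3·…·T1 = [-4/5 3/5 -2; -3/5 -4/5 -4; 0 0 1]
T4·…·T1 = [4/5 -3/5 2; -3/5 -4/5 -4; 0 0 1]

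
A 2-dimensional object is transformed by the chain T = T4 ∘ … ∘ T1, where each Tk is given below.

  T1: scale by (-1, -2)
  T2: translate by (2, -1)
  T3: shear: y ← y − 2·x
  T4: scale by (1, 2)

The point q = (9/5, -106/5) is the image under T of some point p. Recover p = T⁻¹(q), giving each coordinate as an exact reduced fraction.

p = (1/5, 3)

T1 = [-1 0 0; 0 -2 0; 0 0 1]
T2·T1 = [-1 0 2; 0 -2 -1; 0 0 1]
T3·…·T1 = [-1 0 2; 2 -2 -5; 0 0 1]
T4·…·T1 = [-1 0 2; 4 -4 -10; 0 0 1]
det M = 4; M⁻¹ = [-1 0 2; -1 -1/4 -1/2; 0 0 1]
M⁻¹ · (9/5, -106/5)ᵀ = (1/5, 3)ᵀ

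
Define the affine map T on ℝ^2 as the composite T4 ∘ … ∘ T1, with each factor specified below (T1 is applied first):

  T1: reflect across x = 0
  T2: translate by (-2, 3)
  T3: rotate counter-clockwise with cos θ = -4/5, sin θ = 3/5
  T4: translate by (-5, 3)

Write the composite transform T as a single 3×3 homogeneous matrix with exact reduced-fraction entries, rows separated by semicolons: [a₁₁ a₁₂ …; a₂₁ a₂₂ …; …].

T1 = [-1 0 0; 0 1 0; 0 0 1]
T2·T1 = [-1 0 -2; 0 1 3; 0 0 1]
T3·…·T1 = [4/5 -3/5 -1/5; -3/5 -4/5 -18/5; 0 0 1]
T4·…·T1 = [4/5 -3/5 -26/5; -3/5 -4/5 -3/5; 0 0 1]

T = [4/5 -3/5 -26/5; -3/5 -4/5 -3/5; 0 0 1]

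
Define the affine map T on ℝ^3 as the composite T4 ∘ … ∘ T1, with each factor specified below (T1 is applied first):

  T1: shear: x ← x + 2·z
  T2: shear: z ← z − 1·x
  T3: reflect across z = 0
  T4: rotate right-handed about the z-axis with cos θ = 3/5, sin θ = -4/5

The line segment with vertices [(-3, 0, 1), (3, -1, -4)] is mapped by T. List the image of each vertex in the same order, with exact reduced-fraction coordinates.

T1 shear: x ← x + 2·z: (-3, 0, 1) → (-1, 0, 1); (3, -1, -4) → (-5, -1, -4)
T2 shear: z ← z − 1·x: (-1, 0, 1) → (-1, 0, 2); (-5, -1, -4) → (-5, -1, 1)
T3 reflect across z = 0: (-1, 0, 2) → (-1, 0, -2); (-5, -1, 1) → (-5, -1, -1)
T4 rotate right-handed about the z-axis with cos θ = 3/5, sin θ = -4/5: (-1, 0, -2) → (-3/5, 4/5, -2); (-5, -1, -1) → (-19/5, 17/5, -1)

image vertices: (-3/5, 4/5, -2), (-19/5, 17/5, -1)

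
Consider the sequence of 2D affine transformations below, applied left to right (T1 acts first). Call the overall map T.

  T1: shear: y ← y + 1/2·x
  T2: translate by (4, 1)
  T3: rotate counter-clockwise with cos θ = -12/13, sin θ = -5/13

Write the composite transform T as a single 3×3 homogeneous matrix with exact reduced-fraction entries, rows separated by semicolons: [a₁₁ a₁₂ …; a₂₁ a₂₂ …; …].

T1 = [1 0 0; 1/2 1 0; 0 0 1]
T2·T1 = [1 0 4; 1/2 1 1; 0 0 1]
T3·…·T1 = [-19/26 5/13 -43/13; -11/13 -12/13 -32/13; 0 0 1]

T = [-19/26 5/13 -43/13; -11/13 -12/13 -32/13; 0 0 1]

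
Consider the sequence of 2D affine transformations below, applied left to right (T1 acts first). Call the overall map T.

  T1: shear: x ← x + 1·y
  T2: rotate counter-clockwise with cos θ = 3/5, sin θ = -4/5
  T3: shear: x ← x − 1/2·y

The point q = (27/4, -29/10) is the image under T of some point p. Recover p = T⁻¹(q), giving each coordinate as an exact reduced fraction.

T1 = [1 1 0; 0 1 0; 0 0 1]
T2·T1 = [3/5 7/5 0; -4/5 -1/5 0; 0 0 1]
T3·…·T1 = [1 3/2 0; -4/5 -1/5 0; 0 0 1]
det M = 1; M⁻¹ = [-1/5 -3/2 0; 4/5 1 0; 0 0 1]
M⁻¹ · (27/4, -29/10)ᵀ = (3, 5/2)ᵀ

p = (3, 5/2)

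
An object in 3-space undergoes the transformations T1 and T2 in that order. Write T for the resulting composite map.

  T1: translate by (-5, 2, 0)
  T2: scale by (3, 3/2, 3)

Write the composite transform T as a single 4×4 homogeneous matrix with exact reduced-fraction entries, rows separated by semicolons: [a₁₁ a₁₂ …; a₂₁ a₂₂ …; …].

T1 = [1 0 0 -5; 0 1 0 2; 0 0 1 0; 0 0 0 1]
T2·T1 = [3 0 0 -15; 0 3/2 0 3; 0 0 3 0; 0 0 0 1]

T = [3 0 0 -15; 0 3/2 0 3; 0 0 3 0; 0 0 0 1]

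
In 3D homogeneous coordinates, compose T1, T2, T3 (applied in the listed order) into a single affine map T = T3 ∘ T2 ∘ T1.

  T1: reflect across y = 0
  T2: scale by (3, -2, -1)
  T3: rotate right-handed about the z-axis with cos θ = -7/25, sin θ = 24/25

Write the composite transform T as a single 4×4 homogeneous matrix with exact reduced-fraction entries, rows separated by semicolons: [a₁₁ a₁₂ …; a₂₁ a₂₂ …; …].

T1 = [1 0 0 0; 0 -1 0 0; 0 0 1 0; 0 0 0 1]
T2·T1 = [3 0 0 0; 0 2 0 0; 0 0 -1 0; 0 0 0 1]
T3·…·T1 = [-21/25 -48/25 0 0; 72/25 -14/25 0 0; 0 0 -1 0; 0 0 0 1]

T = [-21/25 -48/25 0 0; 72/25 -14/25 0 0; 0 0 -1 0; 0 0 0 1]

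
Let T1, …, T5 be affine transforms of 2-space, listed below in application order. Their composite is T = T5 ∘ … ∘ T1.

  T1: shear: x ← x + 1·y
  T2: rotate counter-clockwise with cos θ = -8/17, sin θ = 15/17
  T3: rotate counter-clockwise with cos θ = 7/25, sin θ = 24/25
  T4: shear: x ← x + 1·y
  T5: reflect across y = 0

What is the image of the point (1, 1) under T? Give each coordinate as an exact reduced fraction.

T(p) = (-267/85, 118/85)

T1 shear: x ← x + 1·y: (1, 1) → (2, 1)
T2 rotate counter-clockwise with cos θ = -8/17, sin θ = 15/17: (2, 1) → (-31/17, 22/17)
T3 rotate counter-clockwise with cos θ = 7/25, sin θ = 24/25: (-31/17, 22/17) → (-149/85, -118/85)
T4 shear: x ← x + 1·y: (-149/85, -118/85) → (-267/85, -118/85)
T5 reflect across y = 0: (-267/85, -118/85) → (-267/85, 118/85)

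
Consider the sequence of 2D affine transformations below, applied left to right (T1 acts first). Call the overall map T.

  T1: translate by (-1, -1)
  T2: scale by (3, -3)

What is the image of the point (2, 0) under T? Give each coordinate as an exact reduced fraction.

T(p) = (3, 3)

T1 translate by (-1, -1): (2, 0) → (1, -1)
T2 scale by (3, -3): (1, -1) → (3, 3)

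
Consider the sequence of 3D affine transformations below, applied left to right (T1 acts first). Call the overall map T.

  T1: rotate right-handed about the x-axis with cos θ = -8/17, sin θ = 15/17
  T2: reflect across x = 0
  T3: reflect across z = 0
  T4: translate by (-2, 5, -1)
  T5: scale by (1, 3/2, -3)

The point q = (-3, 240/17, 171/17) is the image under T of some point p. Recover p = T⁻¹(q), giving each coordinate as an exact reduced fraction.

p = (1, 0, -5)

T1 = [1 0 0 0; 0 -8/17 -15/17 0; 0 15/17 -8/17 0; 0 0 0 1]
T2·T1 = [-1 0 0 0; 0 -8/17 -15/17 0; 0 15/17 -8/17 0; 0 0 0 1]
T3·…·T1 = [-1 0 0 0; 0 -8/17 -15/17 0; 0 -15/17 8/17 0; 0 0 0 1]
T4·…·T1 = [-1 0 0 -2; 0 -8/17 -15/17 5; 0 -15/17 8/17 -1; 0 0 0 1]
T5·…·T1 = [-1 0 0 -2; 0 -12/17 -45/34 15/2; 0 45/17 -24/17 3; 0 0 0 1]
det M = -9/2; M⁻¹ = [-1 0 0 -2; 0 -16/51 5/17 25/17; 0 -10/17 -8/51 83/17; 0 0 0 1]
M⁻¹ · (-3, 240/17, 171/17)ᵀ = (1, 0, -5)ᵀ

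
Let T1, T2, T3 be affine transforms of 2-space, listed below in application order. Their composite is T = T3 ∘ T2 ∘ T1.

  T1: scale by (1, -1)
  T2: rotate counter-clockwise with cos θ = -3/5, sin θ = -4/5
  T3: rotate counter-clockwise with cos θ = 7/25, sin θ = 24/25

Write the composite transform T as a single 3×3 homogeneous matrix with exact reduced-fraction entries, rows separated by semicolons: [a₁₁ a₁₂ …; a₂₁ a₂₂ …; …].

T1 = [1 0 0; 0 -1 0; 0 0 1]
T2·T1 = [-3/5 -4/5 0; -4/5 3/5 0; 0 0 1]
T3·…·T1 = [3/5 -4/5 0; -4/5 -3/5 0; 0 0 1]

T = [3/5 -4/5 0; -4/5 -3/5 0; 0 0 1]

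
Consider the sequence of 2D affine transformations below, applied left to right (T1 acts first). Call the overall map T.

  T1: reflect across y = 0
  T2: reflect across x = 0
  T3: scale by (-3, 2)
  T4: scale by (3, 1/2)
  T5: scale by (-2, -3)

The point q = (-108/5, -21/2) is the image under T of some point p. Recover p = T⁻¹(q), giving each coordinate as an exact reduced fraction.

T1 = [1 0 0; 0 -1 0; 0 0 1]
T2·T1 = [-1 0 0; 0 -1 0; 0 0 1]
T3·…·T1 = [3 0 0; 0 -2 0; 0 0 1]
T4·…·T1 = [9 0 0; 0 -1 0; 0 0 1]
T5·…·T1 = [-18 0 0; 0 3 0; 0 0 1]
det M = -54; M⁻¹ = [-1/18 0 0; 0 1/3 0; 0 0 1]
M⁻¹ · (-108/5, -21/2)ᵀ = (6/5, -7/2)ᵀ

p = (6/5, -7/2)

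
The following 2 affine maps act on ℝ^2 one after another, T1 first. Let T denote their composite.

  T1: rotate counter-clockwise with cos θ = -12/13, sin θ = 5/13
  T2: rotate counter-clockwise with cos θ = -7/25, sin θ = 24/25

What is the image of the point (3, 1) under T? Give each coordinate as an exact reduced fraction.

T1 rotate counter-clockwise with cos θ = -12/13, sin θ = 5/13: (3, 1) → (-41/13, 3/13)
T2 rotate counter-clockwise with cos θ = -7/25, sin θ = 24/25: (-41/13, 3/13) → (43/65, -201/65)

T(p) = (43/65, -201/65)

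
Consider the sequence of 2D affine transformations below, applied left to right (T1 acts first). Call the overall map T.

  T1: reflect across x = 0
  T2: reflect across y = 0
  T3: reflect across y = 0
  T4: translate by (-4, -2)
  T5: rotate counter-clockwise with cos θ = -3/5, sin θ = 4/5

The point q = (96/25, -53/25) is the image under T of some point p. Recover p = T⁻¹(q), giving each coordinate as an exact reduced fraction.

T1 = [-1 0 0; 0 1 0; 0 0 1]
T2·T1 = [-1 0 0; 0 -1 0; 0 0 1]
T3·…·T1 = [-1 0 0; 0 1 0; 0 0 1]
T4·…·T1 = [-1 0 -4; 0 1 -2; 0 0 1]
T5·…·T1 = [3/5 -4/5 4; -4/5 -3/5 -2; 0 0 1]
det M = -1; M⁻¹ = [3/5 -4/5 -4; -4/5 -3/5 2; 0 0 1]
M⁻¹ · (96/25, -53/25)ᵀ = (0, 1/5)ᵀ

p = (0, 1/5)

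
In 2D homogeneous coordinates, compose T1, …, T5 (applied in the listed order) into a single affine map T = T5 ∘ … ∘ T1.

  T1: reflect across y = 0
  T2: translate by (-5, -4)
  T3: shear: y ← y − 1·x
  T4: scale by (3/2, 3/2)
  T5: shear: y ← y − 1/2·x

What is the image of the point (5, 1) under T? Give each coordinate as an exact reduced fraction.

T(p) = (0, -15/2)

T1 reflect across y = 0: (5, 1) → (5, -1)
T2 translate by (-5, -4): (5, -1) → (0, -5)
T3 shear: y ← y − 1·x: (0, -5) → (0, -5)
T4 scale by (3/2, 3/2): (0, -5) → (0, -15/2)
T5 shear: y ← y − 1/2·x: (0, -15/2) → (0, -15/2)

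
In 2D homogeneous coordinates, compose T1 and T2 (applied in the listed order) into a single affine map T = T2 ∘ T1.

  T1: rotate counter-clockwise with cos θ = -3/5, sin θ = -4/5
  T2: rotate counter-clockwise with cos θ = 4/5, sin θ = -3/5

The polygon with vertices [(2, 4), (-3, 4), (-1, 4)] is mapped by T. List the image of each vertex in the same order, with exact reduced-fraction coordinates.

image vertices: (-4/5, -22/5), (4, -3), (52/25, -89/25)

T1 rotate counter-clockwise with cos θ = -3/5, sin θ = -4/5: (2, 4) → (2, -4); (-3, 4) → (5, 0); (-1, 4) → (19/5, -8/5)
T2 rotate counter-clockwise with cos θ = 4/5, sin θ = -3/5: (2, -4) → (-4/5, -22/5); (5, 0) → (4, -3); (19/5, -8/5) → (52/25, -89/25)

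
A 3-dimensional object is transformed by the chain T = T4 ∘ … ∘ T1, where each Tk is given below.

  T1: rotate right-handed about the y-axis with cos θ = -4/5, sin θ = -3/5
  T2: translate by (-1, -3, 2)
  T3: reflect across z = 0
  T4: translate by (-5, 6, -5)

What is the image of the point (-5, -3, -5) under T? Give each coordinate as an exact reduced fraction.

T(p) = (1, 0, -8)

T1 rotate right-handed about the y-axis with cos θ = -4/5, sin θ = -3/5: (-5, -3, -5) → (7, -3, 1)
T2 translate by (-1, -3, 2): (7, -3, 1) → (6, -6, 3)
T3 reflect across z = 0: (6, -6, 3) → (6, -6, -3)
T4 translate by (-5, 6, -5): (6, -6, -3) → (1, 0, -8)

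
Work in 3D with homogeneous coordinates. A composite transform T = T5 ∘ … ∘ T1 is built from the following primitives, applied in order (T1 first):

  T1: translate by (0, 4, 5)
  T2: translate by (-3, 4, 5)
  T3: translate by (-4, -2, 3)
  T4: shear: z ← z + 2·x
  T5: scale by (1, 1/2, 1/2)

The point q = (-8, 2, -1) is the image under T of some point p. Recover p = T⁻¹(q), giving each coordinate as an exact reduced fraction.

p = (-1, -2, 1)

T1 = [1 0 0 0; 0 1 0 4; 0 0 1 5; 0 0 0 1]
T2·T1 = [1 0 0 -3; 0 1 0 8; 0 0 1 10; 0 0 0 1]
T3·…·T1 = [1 0 0 -7; 0 1 0 6; 0 0 1 13; 0 0 0 1]
T4·…·T1 = [1 0 0 -7; 0 1 0 6; 2 0 1 -1; 0 0 0 1]
T5·…·T1 = [1 0 0 -7; 0 1/2 0 3; 1 0 1/2 -1/2; 0 0 0 1]
det M = 1/4; M⁻¹ = [1 0 0 7; 0 2 0 -6; -2 0 2 -13; 0 0 0 1]
M⁻¹ · (-8, 2, -1)ᵀ = (-1, -2, 1)ᵀ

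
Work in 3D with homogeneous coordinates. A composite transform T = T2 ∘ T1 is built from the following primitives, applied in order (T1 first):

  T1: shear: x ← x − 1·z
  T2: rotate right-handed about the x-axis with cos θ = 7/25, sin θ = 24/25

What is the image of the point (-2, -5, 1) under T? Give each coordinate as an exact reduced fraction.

T(p) = (-3, -59/25, -113/25)

T1 shear: x ← x − 1·z: (-2, -5, 1) → (-3, -5, 1)
T2 rotate right-handed about the x-axis with cos θ = 7/25, sin θ = 24/25: (-3, -5, 1) → (-3, -59/25, -113/25)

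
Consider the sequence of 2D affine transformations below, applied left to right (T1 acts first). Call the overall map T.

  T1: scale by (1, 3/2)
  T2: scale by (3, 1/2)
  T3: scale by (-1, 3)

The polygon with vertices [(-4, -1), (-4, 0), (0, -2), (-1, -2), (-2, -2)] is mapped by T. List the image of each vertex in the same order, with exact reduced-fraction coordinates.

T1 scale by (1, 3/2): (-4, -1) → (-4, -3/2); (-4, 0) → (-4, 0); (0, -2) → (0, -3); (-1, -2) → (-1, -3); (-2, -2) → (-2, -3)
T2 scale by (3, 1/2): (-4, -3/2) → (-12, -3/4); (-4, 0) → (-12, 0); (0, -3) → (0, -3/2); (-1, -3) → (-3, -3/2); (-2, -3) → (-6, -3/2)
T3 scale by (-1, 3): (-12, -3/4) → (12, -9/4); (-12, 0) → (12, 0); (0, -3/2) → (0, -9/2); (-3, -3/2) → (3, -9/2); (-6, -3/2) → (6, -9/2)

image vertices: (12, -9/4), (12, 0), (0, -9/2), (3, -9/2), (6, -9/2)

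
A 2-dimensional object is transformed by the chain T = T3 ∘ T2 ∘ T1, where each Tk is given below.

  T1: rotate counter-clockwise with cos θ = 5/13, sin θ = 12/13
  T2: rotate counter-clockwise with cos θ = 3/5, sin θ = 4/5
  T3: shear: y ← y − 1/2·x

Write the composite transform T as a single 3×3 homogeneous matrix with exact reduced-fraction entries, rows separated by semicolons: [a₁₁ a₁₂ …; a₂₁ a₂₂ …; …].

T = [-33/65 -56/65 0; 29/26 -1/13 0; 0 0 1]

T1 = [5/13 -12/13 0; 12/13 5/13 0; 0 0 1]
T2·T1 = [-33/65 -56/65 0; 56/65 -33/65 0; 0 0 1]
T3·…·T1 = [-33/65 -56/65 0; 29/26 -1/13 0; 0 0 1]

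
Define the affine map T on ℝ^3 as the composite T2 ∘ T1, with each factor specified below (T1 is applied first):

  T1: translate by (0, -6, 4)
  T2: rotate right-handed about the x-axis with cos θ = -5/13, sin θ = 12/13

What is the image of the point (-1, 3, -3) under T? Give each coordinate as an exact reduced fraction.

T(p) = (-1, 3/13, -41/13)

T1 translate by (0, -6, 4): (-1, 3, -3) → (-1, -3, 1)
T2 rotate right-handed about the x-axis with cos θ = -5/13, sin θ = 12/13: (-1, -3, 1) → (-1, 3/13, -41/13)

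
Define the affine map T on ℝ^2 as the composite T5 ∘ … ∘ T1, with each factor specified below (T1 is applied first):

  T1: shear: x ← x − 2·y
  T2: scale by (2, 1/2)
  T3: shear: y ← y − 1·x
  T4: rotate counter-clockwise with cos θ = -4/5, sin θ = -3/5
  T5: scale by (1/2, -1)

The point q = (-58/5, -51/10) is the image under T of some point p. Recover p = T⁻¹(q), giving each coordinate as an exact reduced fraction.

p = (-9/4, -5)

T1 = [1 -2 0; 0 1 0; 0 0 1]
T2·T1 = [2 -4 0; 0 1/2 0; 0 0 1]
T3·…·T1 = [2 -4 0; -2 9/2 0; 0 0 1]
T4·…·T1 = [-14/5 59/10 0; 2/5 -6/5 0; 0 0 1]
T5·…·T1 = [-7/5 59/20 0; -2/5 6/5 0; 0 0 1]
det M = -1/2; M⁻¹ = [-12/5 59/10 0; -4/5 14/5 0; 0 0 1]
M⁻¹ · (-58/5, -51/10)ᵀ = (-9/4, -5)ᵀ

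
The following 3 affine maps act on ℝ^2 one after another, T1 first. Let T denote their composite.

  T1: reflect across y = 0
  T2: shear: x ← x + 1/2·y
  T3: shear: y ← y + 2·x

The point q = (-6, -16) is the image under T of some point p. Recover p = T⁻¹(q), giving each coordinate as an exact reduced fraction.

T1 = [1 0 0; 0 -1 0; 0 0 1]
T2·T1 = [1 -1/2 0; 0 -1 0; 0 0 1]
T3·…·T1 = [1 -1/2 0; 2 -2 0; 0 0 1]
det M = -1; M⁻¹ = [2 -1/2 0; 2 -1 0; 0 0 1]
M⁻¹ · (-6, -16)ᵀ = (-4, 4)ᵀ

p = (-4, 4)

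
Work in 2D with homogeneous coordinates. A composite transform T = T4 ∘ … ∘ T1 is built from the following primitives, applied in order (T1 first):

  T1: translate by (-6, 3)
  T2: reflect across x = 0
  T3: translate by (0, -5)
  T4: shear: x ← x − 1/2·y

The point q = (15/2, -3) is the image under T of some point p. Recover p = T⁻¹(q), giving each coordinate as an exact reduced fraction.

T1 = [1 0 -6; 0 1 3; 0 0 1]
T2·T1 = [-1 0 6; 0 1 3; 0 0 1]
T3·…·T1 = [-1 0 6; 0 1 -2; 0 0 1]
T4·…·T1 = [-1 -1/2 7; 0 1 -2; 0 0 1]
det M = -1; M⁻¹ = [-1 -1/2 6; 0 1 2; 0 0 1]
M⁻¹ · (15/2, -3)ᵀ = (0, -1)ᵀ

p = (0, -1)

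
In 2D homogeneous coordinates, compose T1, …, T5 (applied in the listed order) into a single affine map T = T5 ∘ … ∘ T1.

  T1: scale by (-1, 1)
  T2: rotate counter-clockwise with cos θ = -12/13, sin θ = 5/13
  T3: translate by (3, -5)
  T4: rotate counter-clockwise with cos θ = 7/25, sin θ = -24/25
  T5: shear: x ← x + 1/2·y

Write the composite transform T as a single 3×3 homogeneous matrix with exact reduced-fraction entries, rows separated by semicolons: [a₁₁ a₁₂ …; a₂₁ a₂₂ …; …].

T1 = [-1 0 0; 0 1 0; 0 0 1]
T2·T1 = [12/13 -5/13 0; -5/13 -12/13 0; 0 0 1]
T3·…·T1 = [12/13 -5/13 3; -5/13 -12/13 -5; 0 0 1]
T4·…·T1 = [-36/325 -323/325 -99/25; -323/325 36/325 -107/25; 0 0 1]
T5·…·T1 = [-79/130 -61/65 -61/10; -323/325 36/325 -107/25; 0 0 1]

T = [-79/130 -61/65 -61/10; -323/325 36/325 -107/25; 0 0 1]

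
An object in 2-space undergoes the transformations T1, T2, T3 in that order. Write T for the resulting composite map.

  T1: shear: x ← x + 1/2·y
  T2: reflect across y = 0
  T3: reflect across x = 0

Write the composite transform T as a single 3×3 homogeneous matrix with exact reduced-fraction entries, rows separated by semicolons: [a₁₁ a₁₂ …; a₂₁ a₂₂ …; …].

T = [-1 -1/2 0; 0 -1 0; 0 0 1]

T1 = [1 1/2 0; 0 1 0; 0 0 1]
T2·T1 = [1 1/2 0; 0 -1 0; 0 0 1]
T3·…·T1 = [-1 -1/2 0; 0 -1 0; 0 0 1]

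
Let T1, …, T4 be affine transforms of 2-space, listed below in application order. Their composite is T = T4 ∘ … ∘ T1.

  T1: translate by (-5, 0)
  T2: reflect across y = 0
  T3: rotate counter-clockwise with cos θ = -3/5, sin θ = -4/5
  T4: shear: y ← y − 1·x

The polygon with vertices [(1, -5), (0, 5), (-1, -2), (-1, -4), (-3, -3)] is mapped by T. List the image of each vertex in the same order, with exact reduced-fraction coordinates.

T1 translate by (-5, 0): (1, -5) → (-4, -5); (0, 5) → (-5, 5); (-1, -2) → (-6, -2); (-1, -4) → (-6, -4); (-3, -3) → (-8, -3)
T2 reflect across y = 0: (-4, -5) → (-4, 5); (-5, 5) → (-5, -5); (-6, -2) → (-6, 2); (-6, -4) → (-6, 4); (-8, -3) → (-8, 3)
T3 rotate counter-clockwise with cos θ = -3/5, sin θ = -4/5: (-4, 5) → (32/5, 1/5); (-5, -5) → (-1, 7); (-6, 2) → (26/5, 18/5); (-6, 4) → (34/5, 12/5); (-8, 3) → (36/5, 23/5)
T4 shear: y ← y − 1·x: (32/5, 1/5) → (32/5, -31/5); (-1, 7) → (-1, 8); (26/5, 18/5) → (26/5, -8/5); (34/5, 12/5) → (34/5, -22/5); (36/5, 23/5) → (36/5, -13/5)

image vertices: (32/5, -31/5), (-1, 8), (26/5, -8/5), (34/5, -22/5), (36/5, -13/5)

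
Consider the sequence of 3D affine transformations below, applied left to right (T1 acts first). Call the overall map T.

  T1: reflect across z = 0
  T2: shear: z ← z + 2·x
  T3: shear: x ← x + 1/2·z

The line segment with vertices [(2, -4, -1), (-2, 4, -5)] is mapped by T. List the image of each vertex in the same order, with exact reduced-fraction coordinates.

image vertices: (9/2, -4, 5), (-3/2, 4, 1)

T1 reflect across z = 0: (2, -4, -1) → (2, -4, 1); (-2, 4, -5) → (-2, 4, 5)
T2 shear: z ← z + 2·x: (2, -4, 1) → (2, -4, 5); (-2, 4, 5) → (-2, 4, 1)
T3 shear: x ← x + 1/2·z: (2, -4, 5) → (9/2, -4, 5); (-2, 4, 1) → (-3/2, 4, 1)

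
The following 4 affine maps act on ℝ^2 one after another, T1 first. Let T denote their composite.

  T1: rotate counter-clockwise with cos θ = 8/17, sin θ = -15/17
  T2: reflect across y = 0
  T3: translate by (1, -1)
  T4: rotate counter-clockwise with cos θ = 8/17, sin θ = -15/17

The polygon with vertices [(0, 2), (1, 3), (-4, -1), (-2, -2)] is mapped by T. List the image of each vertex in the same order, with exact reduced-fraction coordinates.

image vertices: (-7/17, -57/17), (10/17, -74/17), (-75/17, -6/17), (-41/17, 11/17)

T1 rotate counter-clockwise with cos θ = 8/17, sin θ = -15/17: (0, 2) → (30/17, 16/17); (1, 3) → (53/17, 9/17); (-4, -1) → (-47/17, 52/17); (-2, -2) → (-46/17, 14/17)
T2 reflect across y = 0: (30/17, 16/17) → (30/17, -16/17); (53/17, 9/17) → (53/17, -9/17); (-47/17, 52/17) → (-47/17, -52/17); (-46/17, 14/17) → (-46/17, -14/17)
T3 translate by (1, -1): (30/17, -16/17) → (47/17, -33/17); (53/17, -9/17) → (70/17, -26/17); (-47/17, -52/17) → (-30/17, -69/17); (-46/17, -14/17) → (-29/17, -31/17)
T4 rotate counter-clockwise with cos θ = 8/17, sin θ = -15/17: (47/17, -33/17) → (-7/17, -57/17); (70/17, -26/17) → (10/17, -74/17); (-30/17, -69/17) → (-75/17, -6/17); (-29/17, -31/17) → (-41/17, 11/17)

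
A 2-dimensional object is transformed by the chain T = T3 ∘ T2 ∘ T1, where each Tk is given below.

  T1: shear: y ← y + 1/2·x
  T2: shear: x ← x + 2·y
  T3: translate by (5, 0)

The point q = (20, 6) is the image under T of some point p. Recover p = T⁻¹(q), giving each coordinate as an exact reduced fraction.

T1 = [1 0 0; 1/2 1 0; 0 0 1]
T2·T1 = [2 2 0; 1/2 1 0; 0 0 1]
T3·…·T1 = [2 2 5; 1/2 1 0; 0 0 1]
det M = 1; M⁻¹ = [1 -2 -5; -1/2 2 5/2; 0 0 1]
M⁻¹ · (20, 6)ᵀ = (3, 9/2)ᵀ

p = (3, 9/2)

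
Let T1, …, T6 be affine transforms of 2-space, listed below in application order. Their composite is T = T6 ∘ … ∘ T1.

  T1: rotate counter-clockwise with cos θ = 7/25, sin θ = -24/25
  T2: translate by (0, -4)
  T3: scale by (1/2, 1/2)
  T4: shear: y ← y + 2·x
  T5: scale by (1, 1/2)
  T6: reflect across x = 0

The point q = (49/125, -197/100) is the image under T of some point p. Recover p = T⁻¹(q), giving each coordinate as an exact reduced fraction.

p = (2, -7/5)

T1 = [7/25 24/25 0; -24/25 7/25 0; 0 0 1]
T2·T1 = [7/25 24/25 0; -24/25 7/25 -4; 0 0 1]
T3·…·T1 = [7/50 12/25 0; -12/25 7/50 -2; 0 0 1]
T4·…·T1 = [7/50 12/25 0; -1/5 11/10 -2; 0 0 1]
T5·…·T1 = [7/50 12/25 0; -1/10 11/20 -1; 0 0 1]
T6·…·T1 = [-7/50 -12/25 0; -1/10 11/20 -1; 0 0 1]
det M = -1/8; M⁻¹ = [-22/5 -96/25 -96/25; -4/5 28/25 28/25; 0 0 1]
M⁻¹ · (49/125, -197/100)ᵀ = (2, -7/5)ᵀ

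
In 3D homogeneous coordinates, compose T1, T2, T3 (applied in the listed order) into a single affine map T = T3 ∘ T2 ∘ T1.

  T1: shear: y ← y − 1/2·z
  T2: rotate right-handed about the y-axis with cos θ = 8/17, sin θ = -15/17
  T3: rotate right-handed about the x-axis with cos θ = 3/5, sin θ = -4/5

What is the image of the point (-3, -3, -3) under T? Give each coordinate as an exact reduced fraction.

T(p) = (21/17, -141/34, -21/17)

T1 shear: y ← y − 1/2·z: (-3, -3, -3) → (-3, -3/2, -3)
T2 rotate right-handed about the y-axis with cos θ = 8/17, sin θ = -15/17: (-3, -3/2, -3) → (21/17, -3/2, -69/17)
T3 rotate right-handed about the x-axis with cos θ = 3/5, sin θ = -4/5: (21/17, -3/2, -69/17) → (21/17, -141/34, -21/17)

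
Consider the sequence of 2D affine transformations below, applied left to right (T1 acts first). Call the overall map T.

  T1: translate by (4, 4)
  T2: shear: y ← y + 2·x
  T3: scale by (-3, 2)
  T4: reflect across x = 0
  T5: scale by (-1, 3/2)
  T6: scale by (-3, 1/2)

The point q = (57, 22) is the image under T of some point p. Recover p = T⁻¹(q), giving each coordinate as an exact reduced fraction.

T1 = [1 0 4; 0 1 4; 0 0 1]
T2·T1 = [1 0 4; 2 1 12; 0 0 1]
T3·…·T1 = [-3 0 -12; 4 2 24; 0 0 1]
T4·…·T1 = [3 0 12; 4 2 24; 0 0 1]
T5·…·T1 = [-3 0 -12; 6 3 36; 0 0 1]
T6·…·T1 = [9 0 36; 3 3/2 18; 0 0 1]
det M = 27/2; M⁻¹ = [1/9 0 -4; -2/9 2/3 -4; 0 0 1]
M⁻¹ · (57, 22)ᵀ = (7/3, -2)ᵀ

p = (7/3, -2)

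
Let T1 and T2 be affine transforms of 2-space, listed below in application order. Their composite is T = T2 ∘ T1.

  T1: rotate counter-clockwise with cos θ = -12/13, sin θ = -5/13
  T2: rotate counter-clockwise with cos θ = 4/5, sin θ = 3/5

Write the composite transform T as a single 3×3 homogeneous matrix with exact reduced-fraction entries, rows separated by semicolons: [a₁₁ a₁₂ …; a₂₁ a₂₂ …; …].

T1 = [-12/13 5/13 0; -5/13 -12/13 0; 0 0 1]
T2·T1 = [-33/65 56/65 0; -56/65 -33/65 0; 0 0 1]

T = [-33/65 56/65 0; -56/65 -33/65 0; 0 0 1]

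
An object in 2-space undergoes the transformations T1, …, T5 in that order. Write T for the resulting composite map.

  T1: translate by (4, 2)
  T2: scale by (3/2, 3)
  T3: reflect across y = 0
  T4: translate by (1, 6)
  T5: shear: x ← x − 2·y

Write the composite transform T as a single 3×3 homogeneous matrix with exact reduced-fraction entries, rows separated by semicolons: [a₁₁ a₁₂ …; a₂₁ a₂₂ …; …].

T = [3/2 6 7; 0 -3 0; 0 0 1]

T1 = [1 0 4; 0 1 2; 0 0 1]
T2·T1 = [3/2 0 6; 0 3 6; 0 0 1]
T3·…·T1 = [3/2 0 6; 0 -3 -6; 0 0 1]
T4·…·T1 = [3/2 0 7; 0 -3 0; 0 0 1]
T5·…·T1 = [3/2 6 7; 0 -3 0; 0 0 1]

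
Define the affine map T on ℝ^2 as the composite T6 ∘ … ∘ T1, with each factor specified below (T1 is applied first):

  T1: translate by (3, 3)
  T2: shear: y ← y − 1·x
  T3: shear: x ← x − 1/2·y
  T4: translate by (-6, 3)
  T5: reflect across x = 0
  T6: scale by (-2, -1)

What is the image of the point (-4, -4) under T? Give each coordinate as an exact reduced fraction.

T(p) = (-14, -3)

T1 translate by (3, 3): (-4, -4) → (-1, -1)
T2 shear: y ← y − 1·x: (-1, -1) → (-1, 0)
T3 shear: x ← x − 1/2·y: (-1, 0) → (-1, 0)
T4 translate by (-6, 3): (-1, 0) → (-7, 3)
T5 reflect across x = 0: (-7, 3) → (7, 3)
T6 scale by (-2, -1): (7, 3) → (-14, -3)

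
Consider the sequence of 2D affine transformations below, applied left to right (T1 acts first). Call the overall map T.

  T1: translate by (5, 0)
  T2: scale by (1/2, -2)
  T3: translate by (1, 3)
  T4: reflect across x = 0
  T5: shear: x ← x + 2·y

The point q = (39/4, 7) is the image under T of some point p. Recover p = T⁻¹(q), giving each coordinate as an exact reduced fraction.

T1 = [1 0 5; 0 1 0; 0 0 1]
T2·T1 = [1/2 0 5/2; 0 -2 0; 0 0 1]
T3·…·T1 = [1/2 0 7/2; 0 -2 3; 0 0 1]
T4·…·T1 = [-1/2 0 -7/2; 0 -2 3; 0 0 1]
T5·…·T1 = [-1/2 -4 5/2; 0 -2 3; 0 0 1]
det M = 1; M⁻¹ = [-2 4 -7; 0 -1/2 3/2; 0 0 1]
M⁻¹ · (39/4, 7)ᵀ = (3/2, -2)ᵀ

p = (3/2, -2)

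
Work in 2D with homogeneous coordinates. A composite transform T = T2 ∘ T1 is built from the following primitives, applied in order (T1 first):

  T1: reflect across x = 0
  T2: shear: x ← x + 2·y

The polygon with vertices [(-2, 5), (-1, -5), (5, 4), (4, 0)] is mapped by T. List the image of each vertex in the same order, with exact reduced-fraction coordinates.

image vertices: (12, 5), (-9, -5), (3, 4), (-4, 0)

T1 reflect across x = 0: (-2, 5) → (2, 5); (-1, -5) → (1, -5); (5, 4) → (-5, 4); (4, 0) → (-4, 0)
T2 shear: x ← x + 2·y: (2, 5) → (12, 5); (1, -5) → (-9, -5); (-5, 4) → (3, 4); (-4, 0) → (-4, 0)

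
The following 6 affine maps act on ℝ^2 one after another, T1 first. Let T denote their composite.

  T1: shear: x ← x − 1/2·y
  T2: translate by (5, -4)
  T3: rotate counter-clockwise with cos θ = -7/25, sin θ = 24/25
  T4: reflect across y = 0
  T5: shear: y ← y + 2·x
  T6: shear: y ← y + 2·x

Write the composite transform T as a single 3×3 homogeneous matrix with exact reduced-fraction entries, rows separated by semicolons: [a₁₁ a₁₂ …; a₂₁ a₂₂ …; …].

T = [-7/25 -41/50 61/25; -52/25 -63/25 96/25; 0 0 1]

T1 = [1 -1/2 0; 0 1 0; 0 0 1]
T2·T1 = [1 -1/2 5; 0 1 -4; 0 0 1]
T3·…·T1 = [-7/25 -41/50 61/25; 24/25 -19/25 148/25; 0 0 1]
T4·…·T1 = [-7/25 -41/50 61/25; -24/25 19/25 -148/25; 0 0 1]
T5·…·T1 = [-7/25 -41/50 61/25; -38/25 -22/25 -26/25; 0 0 1]
T6·…·T1 = [-7/25 -41/50 61/25; -52/25 -63/25 96/25; 0 0 1]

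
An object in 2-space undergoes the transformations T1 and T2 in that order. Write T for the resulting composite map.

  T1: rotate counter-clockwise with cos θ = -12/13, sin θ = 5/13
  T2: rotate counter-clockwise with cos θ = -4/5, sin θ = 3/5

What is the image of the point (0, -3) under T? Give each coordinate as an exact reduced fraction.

T(p) = (-168/65, -99/65)

T1 rotate counter-clockwise with cos θ = -12/13, sin θ = 5/13: (0, -3) → (15/13, 36/13)
T2 rotate counter-clockwise with cos θ = -4/5, sin θ = 3/5: (15/13, 36/13) → (-168/65, -99/65)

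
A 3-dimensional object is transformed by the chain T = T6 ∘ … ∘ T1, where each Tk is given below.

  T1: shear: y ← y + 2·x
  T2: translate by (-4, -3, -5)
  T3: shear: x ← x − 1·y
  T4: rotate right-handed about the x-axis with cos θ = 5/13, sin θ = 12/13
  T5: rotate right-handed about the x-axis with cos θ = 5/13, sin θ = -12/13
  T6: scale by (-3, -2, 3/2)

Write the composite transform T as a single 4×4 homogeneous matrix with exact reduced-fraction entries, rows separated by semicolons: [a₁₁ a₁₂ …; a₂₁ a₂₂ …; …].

T1 = [1 0 0 0; 2 1 0 0; 0 0 1 0; 0 0 0 1]
T2·T1 = [1 0 0 -4; 2 1 0 -3; 0 0 1 -5; 0 0 0 1]
T3·…·T1 = [-1 -1 0 -1; 2 1 0 -3; 0 0 1 -5; 0 0 0 1]
T4·…·T1 = [-1 -1 0 -1; 10/13 5/13 -12/13 45/13; 24/13 12/13 5/13 -61/13; 0 0 0 1]
T5·…·T1 = [-1 -1 0 -1; 2 1 0 -3; 0 0 1 -5; 0 0 0 1]
T6·…·T1 = [3 3 0 3; -4 -2 0 6; 0 0 3/2 -15/2; 0 0 0 1]

T = [3 3 0 3; -4 -2 0 6; 0 0 3/2 -15/2; 0 0 0 1]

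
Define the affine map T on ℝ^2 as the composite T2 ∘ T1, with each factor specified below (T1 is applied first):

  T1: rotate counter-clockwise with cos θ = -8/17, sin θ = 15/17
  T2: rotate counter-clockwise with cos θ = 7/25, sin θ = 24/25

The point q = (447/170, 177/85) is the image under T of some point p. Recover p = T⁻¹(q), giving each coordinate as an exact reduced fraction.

p = (-3, -3/2)

T1 = [-8/17 -15/17 0; 15/17 -8/17 0; 0 0 1]
T2·T1 = [-416/425 87/425 0; -87/425 -416/425 0; 0 0 1]
det M = 1; M⁻¹ = [-416/425 -87/425 0; 87/425 -416/425 0; 0 0 1]
M⁻¹ · (447/170, 177/85)ᵀ = (-3, -3/2)ᵀ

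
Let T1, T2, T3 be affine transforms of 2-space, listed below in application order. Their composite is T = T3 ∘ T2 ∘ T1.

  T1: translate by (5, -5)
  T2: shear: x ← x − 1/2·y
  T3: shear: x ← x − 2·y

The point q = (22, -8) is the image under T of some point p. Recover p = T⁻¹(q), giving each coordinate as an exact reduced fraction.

T1 = [1 0 5; 0 1 -5; 0 0 1]
T2·T1 = [1 -1/2 15/2; 0 1 -5; 0 0 1]
T3·…·T1 = [1 -5/2 35/2; 0 1 -5; 0 0 1]
det M = 1; M⁻¹ = [1 5/2 -5; 0 1 5; 0 0 1]
M⁻¹ · (22, -8)ᵀ = (-3, -3)ᵀ

p = (-3, -3)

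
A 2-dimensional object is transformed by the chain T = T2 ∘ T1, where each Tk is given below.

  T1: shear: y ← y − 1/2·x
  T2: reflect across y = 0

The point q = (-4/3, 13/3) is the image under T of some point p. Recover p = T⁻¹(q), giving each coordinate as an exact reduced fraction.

T1 = [1 0 0; -1/2 1 0; 0 0 1]
T2·T1 = [1 0 0; 1/2 -1 0; 0 0 1]
det M = -1; M⁻¹ = [1 0 0; 1/2 -1 0; 0 0 1]
M⁻¹ · (-4/3, 13/3)ᵀ = (-4/3, -5)ᵀ

p = (-4/3, -5)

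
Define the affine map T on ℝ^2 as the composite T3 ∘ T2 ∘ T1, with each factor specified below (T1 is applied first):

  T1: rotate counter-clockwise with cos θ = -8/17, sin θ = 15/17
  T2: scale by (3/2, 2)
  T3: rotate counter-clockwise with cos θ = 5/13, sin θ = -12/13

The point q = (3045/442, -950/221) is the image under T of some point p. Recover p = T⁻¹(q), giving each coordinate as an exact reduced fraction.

T1 = [-8/17 -15/17 0; 15/17 -8/17 0; 0 0 1]
T2·T1 = [-12/17 -45/34 0; 30/17 -16/17 0; 0 0 1]
T3·…·T1 = [300/221 -609/442 0; 294/221 190/221 0; 0 0 1]
det M = 3; M⁻¹ = [190/663 203/442 0; -98/221 100/221 0; 0 0 1]
M⁻¹ · (3045/442, -950/221)ᵀ = (0, -5)ᵀ

p = (0, -5)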